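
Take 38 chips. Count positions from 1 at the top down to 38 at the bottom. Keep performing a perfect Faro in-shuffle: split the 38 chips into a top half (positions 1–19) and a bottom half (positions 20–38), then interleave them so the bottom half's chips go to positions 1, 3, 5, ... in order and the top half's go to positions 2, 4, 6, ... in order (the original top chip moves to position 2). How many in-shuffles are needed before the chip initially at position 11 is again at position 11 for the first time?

12

Follow position 11 under repeated in-shuffles:
11 → 22 → 5 → 10 → 20 → 1 → 2 → 4 → 8 → 16 → 32 → 25 → 11
It first returns after 12 in-shuffles.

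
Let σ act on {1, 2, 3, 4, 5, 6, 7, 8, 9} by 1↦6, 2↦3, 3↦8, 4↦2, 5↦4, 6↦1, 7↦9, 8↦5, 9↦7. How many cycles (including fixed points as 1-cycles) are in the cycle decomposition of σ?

3

Cycle decomposition: (1 6) (2 3 8 5 4) (7 9).
3 cycles.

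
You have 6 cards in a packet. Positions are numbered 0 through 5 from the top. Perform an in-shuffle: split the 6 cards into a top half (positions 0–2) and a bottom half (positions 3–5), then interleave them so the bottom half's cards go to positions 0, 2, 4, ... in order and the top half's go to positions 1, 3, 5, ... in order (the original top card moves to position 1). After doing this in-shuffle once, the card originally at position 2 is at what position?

Track the card's position through each in-shuffle:
2 → 5

5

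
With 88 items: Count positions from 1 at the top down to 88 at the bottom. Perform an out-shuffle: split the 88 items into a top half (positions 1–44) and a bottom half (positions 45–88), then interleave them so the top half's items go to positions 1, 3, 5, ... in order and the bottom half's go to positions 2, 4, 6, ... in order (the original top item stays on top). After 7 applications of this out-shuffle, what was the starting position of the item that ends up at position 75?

41

Work backwards from position 75, undoing one out-shuffle at a time:
75 ← 38 ← 63 ← 32 ← 60 ← 74 ← 81 ← 41
So the item now at position 75 started at position 41.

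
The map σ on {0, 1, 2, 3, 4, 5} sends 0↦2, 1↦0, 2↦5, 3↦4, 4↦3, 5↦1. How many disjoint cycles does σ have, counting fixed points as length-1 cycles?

2

Cycle decomposition: (0 2 5 1) (3 4).
2 cycles.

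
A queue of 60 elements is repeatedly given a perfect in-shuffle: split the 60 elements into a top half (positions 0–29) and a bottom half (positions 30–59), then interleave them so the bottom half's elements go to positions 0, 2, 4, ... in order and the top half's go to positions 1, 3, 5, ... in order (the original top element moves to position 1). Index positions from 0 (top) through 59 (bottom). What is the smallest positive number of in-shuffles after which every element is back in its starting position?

60

The in-shuffle permutes the 60 positions with cycle lengths [60].
Every element is home exactly when every cycle has completed a whole number of laps, i.e. after lcm(60) = 60 in-shuffles.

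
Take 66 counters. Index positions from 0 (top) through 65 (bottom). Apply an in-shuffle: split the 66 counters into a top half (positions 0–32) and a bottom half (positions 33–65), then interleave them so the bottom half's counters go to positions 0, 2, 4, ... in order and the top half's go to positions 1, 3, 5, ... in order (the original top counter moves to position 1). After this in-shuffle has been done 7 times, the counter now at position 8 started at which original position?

Work backwards from position 8, undoing one in-shuffle at a time:
8 ← 37 ← 18 ← 42 ← 54 ← 60 ← 63 ← 31
So the counter now at position 8 started at position 31.

31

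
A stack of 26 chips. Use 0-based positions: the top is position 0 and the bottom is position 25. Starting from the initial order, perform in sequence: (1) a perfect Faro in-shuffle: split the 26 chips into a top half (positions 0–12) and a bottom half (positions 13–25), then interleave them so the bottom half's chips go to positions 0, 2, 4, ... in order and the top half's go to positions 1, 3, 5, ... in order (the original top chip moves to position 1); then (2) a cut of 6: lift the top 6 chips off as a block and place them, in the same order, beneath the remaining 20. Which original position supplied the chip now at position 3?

4

Undo the operations in reverse order, starting from position 3:
  undo op 2 (cut 6): 3 ← 9
  undo op 1 (in-shuffle, from top half): 9 ← 4
So the chip at position 3 came from original position 4.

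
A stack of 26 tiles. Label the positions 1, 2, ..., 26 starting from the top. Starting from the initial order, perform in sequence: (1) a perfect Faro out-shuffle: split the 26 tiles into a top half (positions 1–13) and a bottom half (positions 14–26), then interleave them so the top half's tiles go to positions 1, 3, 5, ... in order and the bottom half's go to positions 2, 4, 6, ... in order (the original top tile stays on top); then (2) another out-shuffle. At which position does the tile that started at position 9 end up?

8

Track the tile from position 9 forward through each operation:
  after op 1 (out-shuffle): 9 → 17
  after op 2 (out-shuffle): 17 → 8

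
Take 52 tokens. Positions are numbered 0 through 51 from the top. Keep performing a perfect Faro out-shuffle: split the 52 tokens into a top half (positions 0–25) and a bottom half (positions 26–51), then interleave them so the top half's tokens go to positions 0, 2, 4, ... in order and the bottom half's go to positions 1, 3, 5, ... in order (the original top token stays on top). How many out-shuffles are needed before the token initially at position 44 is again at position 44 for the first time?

8

Follow position 44 under repeated out-shuffles:
44 → 37 → 23 → 46 → 41 → 31 → 11 → 22 → 44
It first returns after 8 out-shuffles.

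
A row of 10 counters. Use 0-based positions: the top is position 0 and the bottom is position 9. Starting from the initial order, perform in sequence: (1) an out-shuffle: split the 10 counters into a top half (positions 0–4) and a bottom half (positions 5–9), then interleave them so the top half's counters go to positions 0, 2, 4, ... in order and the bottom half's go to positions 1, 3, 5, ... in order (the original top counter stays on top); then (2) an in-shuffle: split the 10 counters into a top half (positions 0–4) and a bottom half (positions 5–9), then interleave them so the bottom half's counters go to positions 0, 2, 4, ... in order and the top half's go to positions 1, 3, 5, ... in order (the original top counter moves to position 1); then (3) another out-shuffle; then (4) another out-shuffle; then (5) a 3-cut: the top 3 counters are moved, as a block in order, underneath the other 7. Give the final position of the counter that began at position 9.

Track the counter from position 9 forward through each operation:
  after op 1 (out-shuffle): 9 → 9
  after op 2 (in-shuffle): 9 → 8
  after op 3 (out-shuffle): 8 → 7
  after op 4 (out-shuffle): 7 → 5
  after op 5 (cut 3): 5 → 2

2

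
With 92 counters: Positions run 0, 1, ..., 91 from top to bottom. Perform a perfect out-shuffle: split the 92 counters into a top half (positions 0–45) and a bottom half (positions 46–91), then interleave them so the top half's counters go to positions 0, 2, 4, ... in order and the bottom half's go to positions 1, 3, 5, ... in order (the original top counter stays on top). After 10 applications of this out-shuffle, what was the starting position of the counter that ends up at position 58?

50

Work backwards from position 58, undoing one out-shuffle at a time:
58 ← 29 ← 60 ← 30 ← 15 ← 53 ← 72 ← 36 ← 18 ← 9 ← 50
So the counter now at position 58 started at position 50.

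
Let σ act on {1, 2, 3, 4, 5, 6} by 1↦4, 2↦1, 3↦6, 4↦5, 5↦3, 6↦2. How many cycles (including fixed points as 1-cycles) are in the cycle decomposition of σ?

1

Cycle decomposition: (1 4 5 3 6 2).
1 cycle.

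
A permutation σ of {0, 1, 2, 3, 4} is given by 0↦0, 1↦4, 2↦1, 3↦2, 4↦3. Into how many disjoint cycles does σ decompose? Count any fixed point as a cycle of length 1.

2

Cycle decomposition: (0) (1 4 3 2).
2 cycles.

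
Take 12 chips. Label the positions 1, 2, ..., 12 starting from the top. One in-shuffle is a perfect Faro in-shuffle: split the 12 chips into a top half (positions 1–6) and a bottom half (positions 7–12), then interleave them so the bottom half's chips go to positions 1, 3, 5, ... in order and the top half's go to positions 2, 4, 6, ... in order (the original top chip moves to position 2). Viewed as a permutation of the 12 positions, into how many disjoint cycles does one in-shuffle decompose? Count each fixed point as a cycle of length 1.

Trace each unvisited position around until it returns:
(1 2 4 8 3 6 ... len 12)
1 cycle in total.

1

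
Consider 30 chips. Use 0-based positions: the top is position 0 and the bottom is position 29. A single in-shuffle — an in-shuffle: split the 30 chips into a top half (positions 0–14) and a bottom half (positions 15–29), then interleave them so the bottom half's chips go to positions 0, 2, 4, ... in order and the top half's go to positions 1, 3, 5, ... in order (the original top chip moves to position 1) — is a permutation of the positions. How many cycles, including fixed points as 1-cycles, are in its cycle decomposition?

6

Trace each unvisited position around until it returns:
(0 1 3 7 15) (2 5 11 23 16) (4 9 19 8 17) (6 13 27 24 18) (10 21 12 25 20) (14 29 28 26 22)
6 cycles in total.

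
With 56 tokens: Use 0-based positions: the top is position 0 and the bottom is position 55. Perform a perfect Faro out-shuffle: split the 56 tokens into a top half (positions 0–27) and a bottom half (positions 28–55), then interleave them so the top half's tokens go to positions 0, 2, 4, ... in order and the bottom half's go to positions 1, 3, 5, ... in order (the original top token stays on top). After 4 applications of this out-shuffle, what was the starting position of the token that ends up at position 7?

52

Work backwards from position 7, undoing one out-shuffle at a time:
7 ← 31 ← 43 ← 49 ← 52
So the token now at position 7 started at position 52.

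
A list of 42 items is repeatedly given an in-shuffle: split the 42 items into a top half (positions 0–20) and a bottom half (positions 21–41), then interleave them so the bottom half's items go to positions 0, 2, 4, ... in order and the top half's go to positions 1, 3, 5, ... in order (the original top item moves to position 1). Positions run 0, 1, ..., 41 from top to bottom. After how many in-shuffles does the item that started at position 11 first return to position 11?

14

Follow position 11 under repeated in-shuffles:
11 → 23 → 4 → 9 → 19 → 39 → 36 → 30 → 18 → 37 → 32 → 22 → 2 → 5 → 11
It first returns after 14 in-shuffles.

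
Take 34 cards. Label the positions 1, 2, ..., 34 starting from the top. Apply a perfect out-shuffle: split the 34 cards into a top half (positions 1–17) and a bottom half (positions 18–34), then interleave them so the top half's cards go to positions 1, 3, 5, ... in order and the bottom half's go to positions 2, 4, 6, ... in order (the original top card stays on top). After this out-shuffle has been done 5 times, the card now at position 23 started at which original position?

Work backwards from position 23, undoing one out-shuffle at a time:
23 ← 12 ← 23 ← 12 ← 23 ← 12
So the card now at position 23 started at position 12.

12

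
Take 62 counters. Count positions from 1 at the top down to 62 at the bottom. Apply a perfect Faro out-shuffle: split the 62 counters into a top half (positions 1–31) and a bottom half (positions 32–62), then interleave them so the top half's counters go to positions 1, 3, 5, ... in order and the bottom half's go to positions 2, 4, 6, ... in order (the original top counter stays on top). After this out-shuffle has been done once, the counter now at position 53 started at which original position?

27

Work backwards from position 53, undoing one out-shuffle at a time:
53 ← 27
So the counter now at position 53 started at position 27.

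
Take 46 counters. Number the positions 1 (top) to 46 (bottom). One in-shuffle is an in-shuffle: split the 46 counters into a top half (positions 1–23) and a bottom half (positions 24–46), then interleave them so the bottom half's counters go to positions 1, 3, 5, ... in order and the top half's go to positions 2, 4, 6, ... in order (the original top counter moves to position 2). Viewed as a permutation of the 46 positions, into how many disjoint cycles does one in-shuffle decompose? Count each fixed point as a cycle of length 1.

Trace each unvisited position around until it returns:
(1 2 4 8 16 32 ... len 23) (5 10 20 40 33 19 ... len 23)
2 cycles in total.

2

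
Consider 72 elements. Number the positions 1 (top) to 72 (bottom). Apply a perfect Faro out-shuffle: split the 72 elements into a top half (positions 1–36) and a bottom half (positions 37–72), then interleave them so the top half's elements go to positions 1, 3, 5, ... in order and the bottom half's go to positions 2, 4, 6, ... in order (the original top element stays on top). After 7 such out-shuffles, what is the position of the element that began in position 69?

Track the element's position through each out-shuffle:
69 → 66 → 60 → 48 → 24 → 47 → 22 → 43

43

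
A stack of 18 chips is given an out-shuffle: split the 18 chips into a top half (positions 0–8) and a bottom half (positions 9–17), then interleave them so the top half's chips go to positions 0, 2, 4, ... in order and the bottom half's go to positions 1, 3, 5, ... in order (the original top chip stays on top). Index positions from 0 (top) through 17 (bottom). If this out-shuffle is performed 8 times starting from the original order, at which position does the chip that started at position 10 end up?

10

Track the chip's position through each out-shuffle:
10 → 3 → 6 → 12 → 7 → 14 → 11 → 5 → 10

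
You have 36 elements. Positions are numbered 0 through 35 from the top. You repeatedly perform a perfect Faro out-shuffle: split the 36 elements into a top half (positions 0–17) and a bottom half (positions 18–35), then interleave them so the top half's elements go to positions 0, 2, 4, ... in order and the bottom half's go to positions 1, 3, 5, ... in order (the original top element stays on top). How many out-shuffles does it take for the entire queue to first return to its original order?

12

The out-shuffle permutes the 36 positions with cycle lengths [1, 1, 3, 3, 4, 12, 12].
Every element is home exactly when every cycle has completed a whole number of laps, i.e. after lcm(1, 3, 4, 12) = 12 out-shuffles.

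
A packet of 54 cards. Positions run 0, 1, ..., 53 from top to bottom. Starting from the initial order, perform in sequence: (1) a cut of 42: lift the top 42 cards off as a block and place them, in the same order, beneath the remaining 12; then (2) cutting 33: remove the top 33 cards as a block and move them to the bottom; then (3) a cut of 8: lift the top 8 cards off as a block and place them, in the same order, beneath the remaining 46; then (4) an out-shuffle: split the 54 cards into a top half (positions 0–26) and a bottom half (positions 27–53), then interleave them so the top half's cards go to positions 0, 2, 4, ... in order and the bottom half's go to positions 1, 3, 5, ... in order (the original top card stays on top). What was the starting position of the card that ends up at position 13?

8

Undo the operations in reverse order, starting from position 13:
  undo op 4 (out-shuffle, from bottom half): 13 ← 33
  undo op 3 (cut 8): 33 ← 41
  undo op 2 (cut 33): 41 ← 20
  undo op 1 (cut 42): 20 ← 8
So the card at position 13 came from original position 8.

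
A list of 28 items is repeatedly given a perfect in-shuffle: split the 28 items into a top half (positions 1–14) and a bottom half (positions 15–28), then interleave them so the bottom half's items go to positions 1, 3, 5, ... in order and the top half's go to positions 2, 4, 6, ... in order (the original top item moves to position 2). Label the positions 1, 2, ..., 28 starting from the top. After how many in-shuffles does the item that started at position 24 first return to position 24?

28

Follow position 24 under repeated in-shuffles:
24 → 19 → 9 → 18 → 7 → 14 → 28 → 27 → ... → 24 (length 28)
It first returns after 28 in-shuffles.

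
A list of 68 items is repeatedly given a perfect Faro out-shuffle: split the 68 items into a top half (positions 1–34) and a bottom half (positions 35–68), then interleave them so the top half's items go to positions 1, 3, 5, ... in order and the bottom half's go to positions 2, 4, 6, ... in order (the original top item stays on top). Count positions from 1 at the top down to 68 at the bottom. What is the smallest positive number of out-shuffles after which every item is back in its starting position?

66

The out-shuffle permutes the 68 positions with cycle lengths [1, 1, 66].
Every item is home exactly when every cycle has completed a whole number of laps, i.e. after lcm(1, 66) = 66 out-shuffles.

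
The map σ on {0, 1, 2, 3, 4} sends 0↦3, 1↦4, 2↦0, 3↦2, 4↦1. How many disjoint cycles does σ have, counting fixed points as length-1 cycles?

2

Cycle decomposition: (0 3 2) (1 4).
2 cycles.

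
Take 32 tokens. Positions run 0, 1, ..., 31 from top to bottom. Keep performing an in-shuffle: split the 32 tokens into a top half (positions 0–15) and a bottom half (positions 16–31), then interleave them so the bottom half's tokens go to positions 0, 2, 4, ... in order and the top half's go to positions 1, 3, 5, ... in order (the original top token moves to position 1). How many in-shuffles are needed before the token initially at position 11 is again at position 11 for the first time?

Follow position 11 under repeated in-shuffles:
11 → 23 → 14 → 29 → 26 → 20 → 8 → 17 → 2 → 5 → 11
It first returns after 10 in-shuffles.

10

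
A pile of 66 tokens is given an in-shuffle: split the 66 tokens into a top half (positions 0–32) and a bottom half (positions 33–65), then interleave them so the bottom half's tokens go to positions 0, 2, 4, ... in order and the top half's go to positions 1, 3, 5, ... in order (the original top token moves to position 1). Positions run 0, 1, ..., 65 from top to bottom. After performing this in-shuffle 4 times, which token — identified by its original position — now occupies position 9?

8

Work backwards from position 9, undoing one in-shuffle at a time:
9 ← 4 ← 35 ← 17 ← 8
So the token now at position 9 started at position 8.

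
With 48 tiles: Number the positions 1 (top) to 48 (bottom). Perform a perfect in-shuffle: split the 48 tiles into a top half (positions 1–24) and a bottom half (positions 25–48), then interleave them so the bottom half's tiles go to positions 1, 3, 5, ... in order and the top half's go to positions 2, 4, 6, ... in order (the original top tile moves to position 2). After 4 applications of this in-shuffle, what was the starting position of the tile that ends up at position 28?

Work backwards from position 28, undoing one in-shuffle at a time:
28 ← 14 ← 7 ← 28 ← 14
So the tile now at position 28 started at position 14.

14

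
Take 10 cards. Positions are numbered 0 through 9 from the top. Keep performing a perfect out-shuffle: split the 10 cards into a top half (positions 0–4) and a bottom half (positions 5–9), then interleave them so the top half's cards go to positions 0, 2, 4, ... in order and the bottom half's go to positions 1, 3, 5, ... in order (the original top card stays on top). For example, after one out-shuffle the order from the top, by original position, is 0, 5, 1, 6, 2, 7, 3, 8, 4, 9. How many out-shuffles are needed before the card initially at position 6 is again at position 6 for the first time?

2

Follow position 6 under repeated out-shuffles:
6 → 3 → 6
It first returns after 2 out-shuffles.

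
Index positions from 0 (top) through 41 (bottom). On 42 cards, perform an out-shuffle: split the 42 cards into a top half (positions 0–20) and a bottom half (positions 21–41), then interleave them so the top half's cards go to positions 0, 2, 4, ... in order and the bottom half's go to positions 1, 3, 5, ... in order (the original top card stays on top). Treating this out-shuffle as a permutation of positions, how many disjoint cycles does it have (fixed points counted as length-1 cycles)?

4

Trace each unvisited position around until it returns:
(0) (1 2 4 8 16 32 ... len 20) (3 6 12 24 7 14 ... len 20) (41)
4 cycles in total.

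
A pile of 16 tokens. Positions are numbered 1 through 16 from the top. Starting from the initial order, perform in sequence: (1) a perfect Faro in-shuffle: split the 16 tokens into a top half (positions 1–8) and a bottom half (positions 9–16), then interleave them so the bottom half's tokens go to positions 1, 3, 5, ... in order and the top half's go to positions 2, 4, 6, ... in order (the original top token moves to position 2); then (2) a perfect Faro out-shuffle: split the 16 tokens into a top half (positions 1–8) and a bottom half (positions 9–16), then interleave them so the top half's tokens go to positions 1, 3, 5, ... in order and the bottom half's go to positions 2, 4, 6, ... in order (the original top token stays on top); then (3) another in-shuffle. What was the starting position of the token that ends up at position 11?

16

Undo the operations in reverse order, starting from position 11:
  undo op 3 (in-shuffle, from bottom half): 11 ← 14
  undo op 2 (out-shuffle, from bottom half): 14 ← 15
  undo op 1 (in-shuffle, from bottom half): 15 ← 16
So the token at position 11 came from original position 16.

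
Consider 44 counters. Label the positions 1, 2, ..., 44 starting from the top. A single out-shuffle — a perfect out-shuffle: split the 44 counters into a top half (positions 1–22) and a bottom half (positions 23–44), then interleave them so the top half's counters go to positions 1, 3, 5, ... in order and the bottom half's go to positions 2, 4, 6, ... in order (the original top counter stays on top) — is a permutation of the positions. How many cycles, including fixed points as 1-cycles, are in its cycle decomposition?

Trace each unvisited position around until it returns:
(1) (2 3 5 9 17 33 ... len 14) (4 7 13 25 6 11 ... len 14) (8 15 29 14 27 10 ... len 14) (44)
5 cycles in total.

5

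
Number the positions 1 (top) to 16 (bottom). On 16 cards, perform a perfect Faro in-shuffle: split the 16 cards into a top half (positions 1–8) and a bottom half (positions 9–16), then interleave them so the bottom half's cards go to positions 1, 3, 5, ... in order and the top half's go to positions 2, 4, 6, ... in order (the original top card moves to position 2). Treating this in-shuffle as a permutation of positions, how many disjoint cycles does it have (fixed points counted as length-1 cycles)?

Trace each unvisited position around until it returns:
(1 2 4 8 16 15 13 9) (3 6 12 7 14 11 5 10)
2 cycles in total.

2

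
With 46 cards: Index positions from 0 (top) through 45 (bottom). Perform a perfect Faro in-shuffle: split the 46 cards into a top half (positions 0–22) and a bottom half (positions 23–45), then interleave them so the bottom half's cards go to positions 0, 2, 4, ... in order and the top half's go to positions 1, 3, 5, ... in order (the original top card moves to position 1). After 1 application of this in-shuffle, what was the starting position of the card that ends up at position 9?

4

Work backwards from position 9, undoing one in-shuffle at a time:
9 ← 4
So the card now at position 9 started at position 4.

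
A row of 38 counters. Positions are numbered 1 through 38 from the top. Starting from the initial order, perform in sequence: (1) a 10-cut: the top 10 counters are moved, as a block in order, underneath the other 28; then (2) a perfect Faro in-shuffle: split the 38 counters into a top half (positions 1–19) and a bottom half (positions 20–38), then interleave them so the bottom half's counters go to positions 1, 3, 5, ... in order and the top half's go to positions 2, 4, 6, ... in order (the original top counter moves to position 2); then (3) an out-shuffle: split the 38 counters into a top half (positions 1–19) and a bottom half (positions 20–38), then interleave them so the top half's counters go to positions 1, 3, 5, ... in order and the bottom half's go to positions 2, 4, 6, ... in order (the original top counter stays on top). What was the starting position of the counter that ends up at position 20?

6

Undo the operations in reverse order, starting from position 20:
  undo op 3 (out-shuffle, from bottom half): 20 ← 29
  undo op 2 (in-shuffle, from bottom half): 29 ← 34
  undo op 1 (cut 10): 34 ← 6
So the counter at position 20 came from original position 6.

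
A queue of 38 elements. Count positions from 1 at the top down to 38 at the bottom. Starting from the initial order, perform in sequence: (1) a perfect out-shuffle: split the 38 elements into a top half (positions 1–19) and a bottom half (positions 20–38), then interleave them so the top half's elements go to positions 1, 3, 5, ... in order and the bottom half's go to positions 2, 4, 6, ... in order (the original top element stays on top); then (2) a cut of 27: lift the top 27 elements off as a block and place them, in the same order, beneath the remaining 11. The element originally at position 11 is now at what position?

32

Track the element from position 11 forward through each operation:
  after op 1 (out-shuffle): 11 → 21
  after op 2 (cut 27): 21 → 32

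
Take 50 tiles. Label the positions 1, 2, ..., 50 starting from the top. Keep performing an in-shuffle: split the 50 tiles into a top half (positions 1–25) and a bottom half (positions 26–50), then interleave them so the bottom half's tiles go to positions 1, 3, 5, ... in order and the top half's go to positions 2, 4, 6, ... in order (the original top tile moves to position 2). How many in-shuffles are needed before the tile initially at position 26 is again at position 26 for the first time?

8

Follow position 26 under repeated in-shuffles:
26 → 1 → 2 → 4 → 8 → 16 → 32 → 13 → 26
It first returns after 8 in-shuffles.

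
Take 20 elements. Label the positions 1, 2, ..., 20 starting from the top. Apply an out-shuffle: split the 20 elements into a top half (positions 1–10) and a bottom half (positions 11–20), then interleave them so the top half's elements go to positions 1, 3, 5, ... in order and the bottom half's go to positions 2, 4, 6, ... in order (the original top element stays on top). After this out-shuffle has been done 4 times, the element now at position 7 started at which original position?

Work backwards from position 7, undoing one out-shuffle at a time:
7 ← 4 ← 12 ← 16 ← 18
So the element now at position 7 started at position 18.

18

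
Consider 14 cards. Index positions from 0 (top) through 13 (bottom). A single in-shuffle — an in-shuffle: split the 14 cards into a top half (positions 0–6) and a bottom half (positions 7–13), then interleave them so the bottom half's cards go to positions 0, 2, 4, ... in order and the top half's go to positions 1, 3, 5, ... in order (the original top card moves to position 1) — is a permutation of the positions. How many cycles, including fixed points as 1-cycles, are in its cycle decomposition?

Trace each unvisited position around until it returns:
(0 1 3 7) (2 5 11 8) (4 9) (6 13 12 10)
4 cycles in total.

4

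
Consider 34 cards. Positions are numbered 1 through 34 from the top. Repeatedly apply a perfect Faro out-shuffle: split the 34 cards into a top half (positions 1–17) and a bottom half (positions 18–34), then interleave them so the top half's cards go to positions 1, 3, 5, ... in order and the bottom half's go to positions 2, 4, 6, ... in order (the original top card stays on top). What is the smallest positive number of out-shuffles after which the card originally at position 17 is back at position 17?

Follow position 17 under repeated out-shuffles:
17 → 33 → 32 → 30 → 26 → 18 → 2 → 3 → 5 → 9 → 17
It first returns after 10 out-shuffles.

10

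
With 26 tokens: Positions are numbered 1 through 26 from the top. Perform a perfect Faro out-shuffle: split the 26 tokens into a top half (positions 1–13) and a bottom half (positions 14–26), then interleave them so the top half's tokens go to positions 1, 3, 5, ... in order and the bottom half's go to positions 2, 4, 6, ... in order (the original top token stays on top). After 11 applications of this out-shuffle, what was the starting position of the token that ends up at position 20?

Work backwards from position 20, undoing one out-shuffle at a time:
20 ← 23 ← 12 ← 19 ← 10 ← 18 ← 22 ← 24 ← 25 ← 13 ← 7 ← 4
So the token now at position 20 started at position 4.

4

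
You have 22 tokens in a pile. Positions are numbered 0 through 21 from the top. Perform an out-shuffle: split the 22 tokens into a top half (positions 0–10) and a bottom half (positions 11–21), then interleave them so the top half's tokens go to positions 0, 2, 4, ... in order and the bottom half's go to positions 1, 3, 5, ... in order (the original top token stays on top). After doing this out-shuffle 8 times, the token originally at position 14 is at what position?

14

Track the token's position through each out-shuffle:
14 → 7 → 14 → 7 → 14 → 7 → 14 → 7 → 14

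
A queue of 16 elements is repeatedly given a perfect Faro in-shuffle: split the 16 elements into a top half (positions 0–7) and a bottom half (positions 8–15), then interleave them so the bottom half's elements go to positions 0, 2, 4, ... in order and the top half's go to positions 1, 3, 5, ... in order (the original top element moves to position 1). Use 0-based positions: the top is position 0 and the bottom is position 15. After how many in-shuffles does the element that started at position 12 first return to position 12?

Follow position 12 under repeated in-shuffles:
12 → 8 → 0 → 1 → 3 → 7 → 15 → 14 → 12
It first returns after 8 in-shuffles.

8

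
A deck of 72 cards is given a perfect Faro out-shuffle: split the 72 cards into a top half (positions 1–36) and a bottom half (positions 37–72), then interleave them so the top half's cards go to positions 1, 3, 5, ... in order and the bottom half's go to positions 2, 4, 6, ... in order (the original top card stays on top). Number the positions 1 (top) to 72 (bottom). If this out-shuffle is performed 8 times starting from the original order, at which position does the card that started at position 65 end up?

Track the card's position through each out-shuffle:
65 → 58 → 44 → 16 → 31 → 61 → 50 → 28 → 55

55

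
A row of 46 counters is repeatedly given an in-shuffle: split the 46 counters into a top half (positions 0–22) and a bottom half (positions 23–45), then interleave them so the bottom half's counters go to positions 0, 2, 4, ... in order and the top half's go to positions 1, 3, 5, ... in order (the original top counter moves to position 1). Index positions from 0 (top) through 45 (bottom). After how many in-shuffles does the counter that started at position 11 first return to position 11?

23

Follow position 11 under repeated in-shuffles:
11 → 23 → 0 → 1 → 3 → 7 → 15 → 31 → ... → 11 (length 23)
It first returns after 23 in-shuffles.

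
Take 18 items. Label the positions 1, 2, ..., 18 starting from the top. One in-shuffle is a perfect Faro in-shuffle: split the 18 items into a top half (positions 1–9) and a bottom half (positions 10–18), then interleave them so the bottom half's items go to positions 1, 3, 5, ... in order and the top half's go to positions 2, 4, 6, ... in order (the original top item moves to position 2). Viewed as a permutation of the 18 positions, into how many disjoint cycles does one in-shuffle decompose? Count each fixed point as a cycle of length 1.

Trace each unvisited position around until it returns:
(1 2 4 8 16 13 ... len 18)
1 cycle in total.

1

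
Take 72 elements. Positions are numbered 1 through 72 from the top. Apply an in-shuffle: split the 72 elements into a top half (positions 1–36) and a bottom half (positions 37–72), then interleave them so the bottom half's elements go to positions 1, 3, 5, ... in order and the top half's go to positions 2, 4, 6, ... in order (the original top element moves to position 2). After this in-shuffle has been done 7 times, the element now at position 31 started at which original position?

Work backwards from position 31, undoing one in-shuffle at a time:
31 ← 52 ← 26 ← 13 ← 43 ← 58 ← 29 ← 51
So the element now at position 31 started at position 51.

51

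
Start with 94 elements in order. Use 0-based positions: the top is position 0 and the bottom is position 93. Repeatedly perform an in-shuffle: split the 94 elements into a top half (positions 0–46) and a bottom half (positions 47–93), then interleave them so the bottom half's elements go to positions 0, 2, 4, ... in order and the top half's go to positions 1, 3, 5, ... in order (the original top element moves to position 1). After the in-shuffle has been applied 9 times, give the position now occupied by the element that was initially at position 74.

Track the element's position through each in-shuffle:
74 → 54 → 14 → 29 → 59 → 24 → 49 → 4 → 9 → 19

19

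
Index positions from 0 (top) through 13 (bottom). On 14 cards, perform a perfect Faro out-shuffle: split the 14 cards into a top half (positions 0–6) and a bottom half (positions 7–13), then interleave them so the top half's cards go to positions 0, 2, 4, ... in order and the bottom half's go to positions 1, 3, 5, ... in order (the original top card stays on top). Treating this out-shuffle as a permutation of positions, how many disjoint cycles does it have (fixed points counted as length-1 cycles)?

3

Trace each unvisited position around until it returns:
(0) (1 2 4 8 3 6 ... len 12) (13)
3 cycles in total.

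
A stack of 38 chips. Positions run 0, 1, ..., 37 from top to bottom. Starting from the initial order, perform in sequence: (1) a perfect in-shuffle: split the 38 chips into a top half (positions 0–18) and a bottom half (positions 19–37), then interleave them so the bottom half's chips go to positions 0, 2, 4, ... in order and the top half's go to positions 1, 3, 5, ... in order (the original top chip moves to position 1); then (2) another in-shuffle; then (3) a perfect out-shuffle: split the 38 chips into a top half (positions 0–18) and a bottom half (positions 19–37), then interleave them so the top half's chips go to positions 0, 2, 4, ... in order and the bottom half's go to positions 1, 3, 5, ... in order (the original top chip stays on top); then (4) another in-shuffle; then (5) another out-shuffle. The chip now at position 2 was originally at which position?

Undo the operations in reverse order, starting from position 2:
  undo op 5 (out-shuffle, from top half): 2 ← 1
  undo op 4 (in-shuffle, from top half): 1 ← 0
  undo op 3 (out-shuffle, from top half): 0 ← 0
  undo op 2 (in-shuffle, from bottom half): 0 ← 19
  undo op 1 (in-shuffle, from top half): 19 ← 9
So the chip at position 2 came from original position 9.

9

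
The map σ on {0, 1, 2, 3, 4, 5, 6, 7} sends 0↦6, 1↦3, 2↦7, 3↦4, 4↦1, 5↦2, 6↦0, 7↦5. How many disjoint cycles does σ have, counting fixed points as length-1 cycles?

3

Cycle decomposition: (0 6) (1 3 4) (2 7 5).
3 cycles.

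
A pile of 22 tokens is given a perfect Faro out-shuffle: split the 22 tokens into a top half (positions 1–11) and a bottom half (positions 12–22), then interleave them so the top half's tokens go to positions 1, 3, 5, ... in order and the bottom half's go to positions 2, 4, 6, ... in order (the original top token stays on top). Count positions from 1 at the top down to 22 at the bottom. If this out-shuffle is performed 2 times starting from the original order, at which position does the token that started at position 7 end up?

4

Track the token's position through each out-shuffle:
7 → 13 → 4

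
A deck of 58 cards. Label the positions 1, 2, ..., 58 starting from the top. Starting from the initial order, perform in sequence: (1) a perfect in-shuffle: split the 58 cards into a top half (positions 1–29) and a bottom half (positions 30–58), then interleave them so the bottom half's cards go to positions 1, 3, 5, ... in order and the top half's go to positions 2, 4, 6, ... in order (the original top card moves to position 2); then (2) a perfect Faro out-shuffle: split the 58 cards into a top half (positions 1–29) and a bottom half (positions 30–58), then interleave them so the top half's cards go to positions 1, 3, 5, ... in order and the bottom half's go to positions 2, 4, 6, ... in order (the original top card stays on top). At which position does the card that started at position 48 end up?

Track the card from position 48 forward through each operation:
  after op 1 (in-shuffle): 48 → 37
  after op 2 (out-shuffle): 37 → 16

16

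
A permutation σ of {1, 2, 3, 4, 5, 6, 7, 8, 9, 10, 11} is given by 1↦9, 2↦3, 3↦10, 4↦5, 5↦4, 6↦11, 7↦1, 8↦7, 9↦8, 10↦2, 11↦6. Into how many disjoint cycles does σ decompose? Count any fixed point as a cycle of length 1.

4

Cycle decomposition: (1 9 8 7) (2 3 10) (4 5) (6 11).
4 cycles.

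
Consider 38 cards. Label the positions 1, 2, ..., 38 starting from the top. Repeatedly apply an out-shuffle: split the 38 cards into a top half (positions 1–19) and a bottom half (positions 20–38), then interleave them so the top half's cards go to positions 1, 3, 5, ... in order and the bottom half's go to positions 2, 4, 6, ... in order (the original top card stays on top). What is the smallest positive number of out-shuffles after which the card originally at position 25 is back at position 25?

Follow position 25 under repeated out-shuffles:
25 → 12 → 23 → 8 → 15 → 29 → 20 → 2 → ... → 25 (length 36)
It first returns after 36 out-shuffles.

36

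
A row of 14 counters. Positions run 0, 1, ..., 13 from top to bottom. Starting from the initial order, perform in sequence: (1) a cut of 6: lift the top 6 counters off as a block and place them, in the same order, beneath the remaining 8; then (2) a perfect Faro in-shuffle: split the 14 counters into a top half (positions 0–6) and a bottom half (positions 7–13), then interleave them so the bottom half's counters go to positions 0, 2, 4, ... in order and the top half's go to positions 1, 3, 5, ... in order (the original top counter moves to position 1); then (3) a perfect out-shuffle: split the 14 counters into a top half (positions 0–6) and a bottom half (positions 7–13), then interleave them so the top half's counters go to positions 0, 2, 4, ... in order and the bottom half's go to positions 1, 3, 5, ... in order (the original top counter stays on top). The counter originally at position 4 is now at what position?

7

Track the counter from position 4 forward through each operation:
  after op 1 (cut 6): 4 → 12
  after op 2 (in-shuffle): 12 → 10
  after op 3 (out-shuffle): 10 → 7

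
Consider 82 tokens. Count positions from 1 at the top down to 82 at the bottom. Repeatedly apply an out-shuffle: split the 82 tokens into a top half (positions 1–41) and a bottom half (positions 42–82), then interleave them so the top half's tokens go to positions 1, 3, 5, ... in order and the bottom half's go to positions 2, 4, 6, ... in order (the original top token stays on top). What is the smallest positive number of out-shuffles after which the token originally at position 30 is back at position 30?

54

Follow position 30 under repeated out-shuffles:
30 → 59 → 36 → 71 → 60 → 38 → 75 → 68 → ... → 30 (length 54)
It first returns after 54 out-shuffles.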